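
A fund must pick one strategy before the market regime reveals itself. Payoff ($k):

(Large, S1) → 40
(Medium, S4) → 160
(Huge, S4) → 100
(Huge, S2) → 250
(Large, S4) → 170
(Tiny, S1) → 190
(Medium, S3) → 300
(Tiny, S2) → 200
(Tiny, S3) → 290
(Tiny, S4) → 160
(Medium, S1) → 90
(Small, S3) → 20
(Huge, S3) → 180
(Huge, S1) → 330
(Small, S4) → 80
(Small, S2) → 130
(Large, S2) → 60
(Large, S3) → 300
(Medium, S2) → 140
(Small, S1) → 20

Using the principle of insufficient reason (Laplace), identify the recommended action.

Huge

Row averages: Tiny=210, Small=62.5, Medium=172.5, Large=142.5, Huge=215
Highest average = 215 → Huge.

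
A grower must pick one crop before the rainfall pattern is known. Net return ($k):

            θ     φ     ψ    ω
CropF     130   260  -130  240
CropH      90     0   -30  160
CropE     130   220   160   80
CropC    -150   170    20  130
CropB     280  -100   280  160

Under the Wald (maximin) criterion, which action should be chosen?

CropE

Row minima: CropF=-130, CropH=-30, CropE=80, CropC=-150, CropB=-100
Best worst-case = 80 → CropE.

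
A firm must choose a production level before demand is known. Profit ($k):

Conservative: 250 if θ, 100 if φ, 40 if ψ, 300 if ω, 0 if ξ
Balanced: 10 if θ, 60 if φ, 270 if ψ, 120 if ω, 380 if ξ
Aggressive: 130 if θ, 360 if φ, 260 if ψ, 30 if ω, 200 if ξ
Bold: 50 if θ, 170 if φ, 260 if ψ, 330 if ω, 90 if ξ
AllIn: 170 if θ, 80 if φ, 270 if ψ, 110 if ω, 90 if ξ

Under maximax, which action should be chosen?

Balanced

Row maxima: Conservative=300, Balanced=380, Aggressive=360, Bold=330, AllIn=270
Best best-case = 380 → Balanced.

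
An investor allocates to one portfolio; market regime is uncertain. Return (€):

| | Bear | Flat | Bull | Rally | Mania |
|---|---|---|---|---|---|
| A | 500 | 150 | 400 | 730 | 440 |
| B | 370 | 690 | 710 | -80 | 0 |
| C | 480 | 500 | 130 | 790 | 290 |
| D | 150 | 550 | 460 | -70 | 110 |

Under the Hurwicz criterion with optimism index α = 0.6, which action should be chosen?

C

A: 0.6·730 + 0.4·150 = 498
B: 0.6·710 + 0.4·(-80) = 394
C: 0.6·790 + 0.4·130 = 526
D: 0.6·550 + 0.4·(-70) = 302
Highest Hurwicz score = 526 → C.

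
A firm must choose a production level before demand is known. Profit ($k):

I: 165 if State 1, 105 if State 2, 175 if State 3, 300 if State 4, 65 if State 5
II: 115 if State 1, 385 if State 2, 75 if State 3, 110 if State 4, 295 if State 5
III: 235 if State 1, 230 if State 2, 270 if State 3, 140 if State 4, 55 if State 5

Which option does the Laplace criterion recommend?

II

Row averages: I=162, II=196, III=186
Highest average = 196 → II.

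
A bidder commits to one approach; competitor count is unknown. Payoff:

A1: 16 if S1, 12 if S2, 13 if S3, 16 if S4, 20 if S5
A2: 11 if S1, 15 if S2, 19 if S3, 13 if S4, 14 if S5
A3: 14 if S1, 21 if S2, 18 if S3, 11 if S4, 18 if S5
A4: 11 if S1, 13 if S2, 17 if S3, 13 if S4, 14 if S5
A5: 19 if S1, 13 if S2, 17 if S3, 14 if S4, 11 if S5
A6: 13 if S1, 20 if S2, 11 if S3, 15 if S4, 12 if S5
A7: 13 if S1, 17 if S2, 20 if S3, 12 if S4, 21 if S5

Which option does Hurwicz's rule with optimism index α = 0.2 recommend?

A1: 0.2·20 + 0.8·12 = 13.6
A2: 0.2·19 + 0.8·11 = 12.6
A3: 0.2·21 + 0.8·11 = 13
A4: 0.2·17 + 0.8·11 = 12.2
A5: 0.2·19 + 0.8·11 = 12.6
A6: 0.2·20 + 0.8·11 = 12.8
A7: 0.2·21 + 0.8·12 = 13.8
Highest Hurwicz score = 13.8 → A7.

A7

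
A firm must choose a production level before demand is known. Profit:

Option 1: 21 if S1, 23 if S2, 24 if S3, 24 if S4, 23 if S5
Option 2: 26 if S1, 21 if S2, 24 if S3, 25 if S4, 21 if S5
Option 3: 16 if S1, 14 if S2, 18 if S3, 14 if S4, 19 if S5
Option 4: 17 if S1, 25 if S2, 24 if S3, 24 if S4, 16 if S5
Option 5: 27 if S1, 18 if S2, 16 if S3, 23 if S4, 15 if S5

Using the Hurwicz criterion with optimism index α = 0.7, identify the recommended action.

Option 1: 0.7·24 + 0.3·21 = 23.1
Option 2: 0.7·26 + 0.3·21 = 24.5
Option 3: 0.7·19 + 0.3·14 = 17.5
Option 4: 0.7·25 + 0.3·16 = 22.3
Option 5: 0.7·27 + 0.3·15 = 23.4
Highest Hurwicz score = 24.5 → Option 2.

Option 2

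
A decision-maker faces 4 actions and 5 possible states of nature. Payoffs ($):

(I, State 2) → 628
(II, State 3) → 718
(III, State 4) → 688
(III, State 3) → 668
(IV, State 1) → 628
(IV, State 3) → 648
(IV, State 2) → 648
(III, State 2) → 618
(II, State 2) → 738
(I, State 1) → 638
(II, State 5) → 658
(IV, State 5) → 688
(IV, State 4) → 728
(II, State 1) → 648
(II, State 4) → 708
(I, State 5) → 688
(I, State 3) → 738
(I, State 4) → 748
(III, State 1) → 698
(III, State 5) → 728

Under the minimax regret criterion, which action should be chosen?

Column bests: State 1=698, State 2=738, State 3=738, State 4=748, State 5=728.
I regrets: 60, 110, 0, 0, 40 → max 110
II regrets: 50, 0, 20, 40, 70 → max 70
III regrets: 0, 120, 70, 60, 0 → max 120
IV regrets: 70, 90, 90, 20, 40 → max 90
Smallest max regret = 70 → II.

II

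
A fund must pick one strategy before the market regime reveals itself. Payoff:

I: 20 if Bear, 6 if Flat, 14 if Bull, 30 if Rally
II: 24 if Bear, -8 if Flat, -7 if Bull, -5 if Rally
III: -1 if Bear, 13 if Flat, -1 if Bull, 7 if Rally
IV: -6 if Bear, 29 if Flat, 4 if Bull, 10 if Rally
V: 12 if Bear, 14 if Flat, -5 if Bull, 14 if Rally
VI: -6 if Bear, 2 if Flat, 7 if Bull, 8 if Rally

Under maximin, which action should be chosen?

I

Row minima: I=6, II=-8, III=-1, IV=-6, V=-5, VI=-6
Best worst-case = 6 → I.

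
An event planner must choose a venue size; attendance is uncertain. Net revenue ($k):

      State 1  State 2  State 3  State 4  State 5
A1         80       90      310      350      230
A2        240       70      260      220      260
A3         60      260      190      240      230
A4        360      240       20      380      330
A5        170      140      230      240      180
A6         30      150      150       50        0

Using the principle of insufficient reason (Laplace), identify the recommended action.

A4

Row averages: A1=212, A2=210, A3=196, A4=266, A5=192, A6=76
Highest average = 266 → A4.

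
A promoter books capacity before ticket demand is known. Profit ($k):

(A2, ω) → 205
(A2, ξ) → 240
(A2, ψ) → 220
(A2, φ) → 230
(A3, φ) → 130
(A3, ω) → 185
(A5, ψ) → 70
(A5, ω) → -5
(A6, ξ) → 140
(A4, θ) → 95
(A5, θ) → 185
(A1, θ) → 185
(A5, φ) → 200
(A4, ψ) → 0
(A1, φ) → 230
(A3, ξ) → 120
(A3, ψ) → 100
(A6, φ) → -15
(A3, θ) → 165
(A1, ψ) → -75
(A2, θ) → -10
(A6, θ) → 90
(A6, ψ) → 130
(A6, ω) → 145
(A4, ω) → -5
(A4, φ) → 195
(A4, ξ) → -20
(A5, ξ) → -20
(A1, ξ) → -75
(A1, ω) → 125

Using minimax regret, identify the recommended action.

A3

Column bests: θ=185, φ=230, ψ=220, ω=205, ξ=240.
A1 regrets: 0, 0, 295, 80, 315 → max 315
A2 regrets: 195, 0, 0, 0, 0 → max 195
A3 regrets: 20, 100, 120, 20, 120 → max 120
A4 regrets: 90, 35, 220, 210, 260 → max 260
A5 regrets: 0, 30, 150, 210, 260 → max 260
A6 regrets: 95, 245, 90, 60, 100 → max 245
Smallest max regret = 120 → A3.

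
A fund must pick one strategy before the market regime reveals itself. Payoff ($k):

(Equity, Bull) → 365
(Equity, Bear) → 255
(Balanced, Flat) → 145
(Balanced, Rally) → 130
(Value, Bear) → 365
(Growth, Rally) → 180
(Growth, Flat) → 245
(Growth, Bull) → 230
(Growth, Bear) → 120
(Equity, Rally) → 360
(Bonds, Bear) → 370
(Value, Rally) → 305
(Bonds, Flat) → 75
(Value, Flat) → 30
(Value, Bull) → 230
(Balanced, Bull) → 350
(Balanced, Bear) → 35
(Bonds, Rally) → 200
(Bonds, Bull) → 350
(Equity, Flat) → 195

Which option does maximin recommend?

Row minima: Value=30, Balanced=35, Equity=195, Bonds=75, Growth=120
Best worst-case = 195 → Equity.

Equity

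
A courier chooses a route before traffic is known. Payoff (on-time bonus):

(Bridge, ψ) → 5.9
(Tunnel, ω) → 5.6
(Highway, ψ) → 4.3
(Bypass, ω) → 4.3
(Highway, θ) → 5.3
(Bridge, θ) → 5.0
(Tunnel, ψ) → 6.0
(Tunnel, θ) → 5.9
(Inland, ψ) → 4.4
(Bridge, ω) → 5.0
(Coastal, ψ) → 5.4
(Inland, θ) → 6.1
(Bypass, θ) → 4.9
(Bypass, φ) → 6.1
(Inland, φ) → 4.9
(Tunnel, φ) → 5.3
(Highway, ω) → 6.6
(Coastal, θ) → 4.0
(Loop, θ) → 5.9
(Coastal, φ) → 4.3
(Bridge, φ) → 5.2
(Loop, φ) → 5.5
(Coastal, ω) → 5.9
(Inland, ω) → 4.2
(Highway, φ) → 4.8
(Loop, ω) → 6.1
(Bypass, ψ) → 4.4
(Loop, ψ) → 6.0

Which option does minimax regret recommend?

Loop

Column bests: θ=6.1, φ=6.1, ψ=6.0, ω=6.6.
Bridge regrets: 1.1, 0.9, 0.1, 1.6 → max 1.6
Highway regrets: 0.8, 1.3, 1.7, 0.0 → max 1.7
Bypass regrets: 1.2, 0.0, 1.6, 2.3 → max 2.3
Inland regrets: 0.0, 1.2, 1.6, 2.4 → max 2.4
Tunnel regrets: 0.2, 0.8, 0.0, 1.0 → max 1.0
Coastal regrets: 2.1, 1.8, 0.6, 0.7 → max 2.1
Loop regrets: 0.2, 0.6, 0.0, 0.5 → max 0.6
Smallest max regret = 0.6 → Loop.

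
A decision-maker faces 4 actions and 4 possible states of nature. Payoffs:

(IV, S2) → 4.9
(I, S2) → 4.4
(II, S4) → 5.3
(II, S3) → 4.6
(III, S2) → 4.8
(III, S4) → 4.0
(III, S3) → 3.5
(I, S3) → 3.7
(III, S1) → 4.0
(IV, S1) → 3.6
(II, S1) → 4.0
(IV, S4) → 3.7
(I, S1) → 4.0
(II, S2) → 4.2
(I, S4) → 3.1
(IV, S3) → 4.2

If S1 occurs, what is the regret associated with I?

Best payoff under S1 is 4.0.
Regret = 4.0 − 4.0 = 0.0.

0.0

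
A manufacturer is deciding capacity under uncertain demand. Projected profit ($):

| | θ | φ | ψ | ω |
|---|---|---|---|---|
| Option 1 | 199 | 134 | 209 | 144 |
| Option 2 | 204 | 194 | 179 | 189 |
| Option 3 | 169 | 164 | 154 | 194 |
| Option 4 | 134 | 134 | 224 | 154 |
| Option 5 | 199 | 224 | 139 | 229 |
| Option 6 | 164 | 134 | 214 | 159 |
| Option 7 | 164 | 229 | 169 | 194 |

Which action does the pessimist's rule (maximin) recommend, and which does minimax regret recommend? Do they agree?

maximin → Option 2; minimax regret → Option 2 (agree)

Row minima: Option 1=134, Option 2=179, Option 3=154, Option 4=134, Option 5=139, Option 6=134, Option 7=164
Best worst-case = 179 → Option 2.
Column bests: θ=204, φ=229, ψ=224, ω=229.
Option 1 regrets: 5, 95, 15, 85 → max 95
Option 2 regrets: 0, 35, 45, 40 → max 45
Option 3 regrets: 35, 65, 70, 35 → max 70
Option 4 regrets: 70, 95, 0, 75 → max 95
Option 5 regrets: 5, 5, 85, 0 → max 85
Option 6 regrets: 40, 95, 10, 70 → max 95
Option 7 regrets: 40, 0, 55, 35 → max 55
Smallest max regret = 45 → Option 2.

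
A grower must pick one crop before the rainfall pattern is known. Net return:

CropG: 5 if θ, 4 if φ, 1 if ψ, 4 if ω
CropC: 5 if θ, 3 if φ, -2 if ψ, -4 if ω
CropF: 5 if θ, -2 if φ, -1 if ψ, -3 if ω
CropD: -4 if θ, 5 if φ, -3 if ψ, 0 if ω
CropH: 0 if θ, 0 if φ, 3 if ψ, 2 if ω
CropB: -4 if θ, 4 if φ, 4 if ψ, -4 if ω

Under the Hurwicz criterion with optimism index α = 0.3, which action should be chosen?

CropG

CropG: 0.3·5 + 0.7·1 = 2.2
CropC: 0.3·5 + 0.7·(-4) = -1.3
CropF: 0.3·5 + 0.7·(-3) = -0.6
CropD: 0.3·5 + 0.7·(-4) = -1.3
CropH: 0.3·3 + 0.7·0 = 0.9
CropB: 0.3·4 + 0.7·(-4) = -1.6
Highest Hurwicz score = 2.2 → CropG.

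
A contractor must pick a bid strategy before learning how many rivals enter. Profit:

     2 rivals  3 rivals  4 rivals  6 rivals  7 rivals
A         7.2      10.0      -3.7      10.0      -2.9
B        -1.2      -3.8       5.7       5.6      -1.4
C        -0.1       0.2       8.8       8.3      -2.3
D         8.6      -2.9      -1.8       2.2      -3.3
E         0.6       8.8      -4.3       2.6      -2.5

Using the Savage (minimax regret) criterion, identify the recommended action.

C

Column bests: 2 rivals=8.6, 3 rivals=10.0, 4 rivals=8.8, 6 rivals=10.0, 7 rivals=-1.4.
A regrets: 1.4, 0.0, 12.5, 0.0, 1.5 → max 12.5
B regrets: 9.8, 13.8, 3.1, 4.4, 0.0 → max 13.8
C regrets: 8.7, 9.8, 0.0, 1.7, 0.9 → max 9.8
D regrets: 0.0, 12.9, 10.6, 7.8, 1.9 → max 12.9
E regrets: 8.0, 1.2, 13.1, 7.4, 1.1 → max 13.1
Smallest max regret = 9.8 → C.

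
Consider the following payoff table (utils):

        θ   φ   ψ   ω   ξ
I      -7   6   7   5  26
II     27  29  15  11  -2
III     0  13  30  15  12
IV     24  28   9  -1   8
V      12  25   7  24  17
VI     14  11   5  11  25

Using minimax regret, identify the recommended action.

V

Column bests: θ=27, φ=29, ψ=30, ω=24, ξ=26.
I regrets: 34, 23, 23, 19, 0 → max 34
II regrets: 0, 0, 15, 13, 28 → max 28
III regrets: 27, 16, 0, 9, 14 → max 27
IV regrets: 3, 1, 21, 25, 18 → max 25
V regrets: 15, 4, 23, 0, 9 → max 23
VI regrets: 13, 18, 25, 13, 1 → max 25
Smallest max regret = 23 → V.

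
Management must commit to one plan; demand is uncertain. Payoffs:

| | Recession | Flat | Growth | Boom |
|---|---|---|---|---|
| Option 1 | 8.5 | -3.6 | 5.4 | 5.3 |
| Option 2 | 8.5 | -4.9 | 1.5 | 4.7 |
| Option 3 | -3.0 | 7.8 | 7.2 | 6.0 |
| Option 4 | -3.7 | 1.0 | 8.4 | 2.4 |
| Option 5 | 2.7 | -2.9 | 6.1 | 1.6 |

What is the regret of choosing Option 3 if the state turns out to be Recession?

Best payoff under Recession is 8.5.
Regret = 8.5 − (-3.0) = 11.5.

11.5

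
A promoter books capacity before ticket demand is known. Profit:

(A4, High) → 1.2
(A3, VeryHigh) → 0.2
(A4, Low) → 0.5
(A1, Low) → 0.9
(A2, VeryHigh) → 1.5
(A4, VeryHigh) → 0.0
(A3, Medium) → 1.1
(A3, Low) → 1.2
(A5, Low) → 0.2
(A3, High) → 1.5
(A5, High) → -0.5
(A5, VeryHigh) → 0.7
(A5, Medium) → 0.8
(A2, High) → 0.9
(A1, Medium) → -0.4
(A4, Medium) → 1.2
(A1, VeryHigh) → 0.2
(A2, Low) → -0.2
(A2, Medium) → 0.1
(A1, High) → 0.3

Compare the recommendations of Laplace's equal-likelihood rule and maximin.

Row averages: A1=0.25, A2=0.575, A3=1, A4=0.725, A5=0.3
Highest average = 1 → A3.
Row minima: A1=-0.4, A2=-0.2, A3=0.2, A4=0.0, A5=-0.5
Best worst-case = 0.2 → A3.

laplace → A3; maximin → A3 (agree)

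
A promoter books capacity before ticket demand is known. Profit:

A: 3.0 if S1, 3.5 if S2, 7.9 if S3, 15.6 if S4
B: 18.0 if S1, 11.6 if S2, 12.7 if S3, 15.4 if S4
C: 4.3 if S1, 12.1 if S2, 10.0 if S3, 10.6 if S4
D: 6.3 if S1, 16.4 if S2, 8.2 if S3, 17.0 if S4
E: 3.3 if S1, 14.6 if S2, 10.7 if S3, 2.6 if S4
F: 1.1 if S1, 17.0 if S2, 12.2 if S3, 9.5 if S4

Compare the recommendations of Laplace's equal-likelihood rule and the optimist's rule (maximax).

Row averages: A=7.5, B=14.425, C=9.25, D=11.975, E=7.8, F=9.95
Highest average = 14.425 → B.
Row maxima: A=15.6, B=18.0, C=12.1, D=17.0, E=14.6, F=17.0
Best best-case = 18.0 → B.

laplace → B; maximax → B (agree)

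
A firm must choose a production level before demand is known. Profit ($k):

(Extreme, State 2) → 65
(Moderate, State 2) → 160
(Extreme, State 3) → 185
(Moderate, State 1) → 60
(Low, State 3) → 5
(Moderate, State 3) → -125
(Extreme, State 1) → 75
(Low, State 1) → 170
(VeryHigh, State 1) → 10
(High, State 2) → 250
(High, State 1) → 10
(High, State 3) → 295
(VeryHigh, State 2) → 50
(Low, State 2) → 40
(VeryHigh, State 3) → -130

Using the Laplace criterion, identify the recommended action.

High

Row averages: Low=215/3, Moderate=95/3, High=185, VeryHigh=-70/3, Extreme=325/3
Highest average = 185 → High.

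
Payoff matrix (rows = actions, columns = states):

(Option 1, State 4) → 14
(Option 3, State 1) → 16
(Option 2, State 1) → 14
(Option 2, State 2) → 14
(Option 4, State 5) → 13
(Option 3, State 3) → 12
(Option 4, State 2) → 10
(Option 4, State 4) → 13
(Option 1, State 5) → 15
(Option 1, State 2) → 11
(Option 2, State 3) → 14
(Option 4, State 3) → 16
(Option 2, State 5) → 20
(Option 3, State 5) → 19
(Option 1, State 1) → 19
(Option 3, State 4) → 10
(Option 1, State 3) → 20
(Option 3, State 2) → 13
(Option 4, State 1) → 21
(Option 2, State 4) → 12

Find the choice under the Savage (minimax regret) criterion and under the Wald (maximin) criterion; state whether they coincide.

minimax regret → Option 1; maximin → Option 2 (disagree)

Column bests: State 1=21, State 2=14, State 3=20, State 4=14, State 5=20.
Option 1 regrets: 2, 3, 0, 0, 5 → max 5
Option 2 regrets: 7, 0, 6, 2, 0 → max 7
Option 3 regrets: 5, 1, 8, 4, 1 → max 8
Option 4 regrets: 0, 4, 4, 1, 7 → max 7
Smallest max regret = 5 → Option 1.
Row minima: Option 1=11, Option 2=12, Option 3=10, Option 4=10
Best worst-case = 12 → Option 2.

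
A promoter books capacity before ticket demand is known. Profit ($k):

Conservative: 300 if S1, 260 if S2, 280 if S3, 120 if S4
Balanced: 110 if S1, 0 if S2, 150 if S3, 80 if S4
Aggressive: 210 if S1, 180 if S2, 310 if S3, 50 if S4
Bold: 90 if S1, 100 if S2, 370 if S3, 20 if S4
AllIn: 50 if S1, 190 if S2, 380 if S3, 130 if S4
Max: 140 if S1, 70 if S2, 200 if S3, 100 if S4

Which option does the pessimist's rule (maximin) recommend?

Row minima: Conservative=120, Balanced=0, Aggressive=50, Bold=20, AllIn=50, Max=70
Best worst-case = 120 → Conservative.

Conservative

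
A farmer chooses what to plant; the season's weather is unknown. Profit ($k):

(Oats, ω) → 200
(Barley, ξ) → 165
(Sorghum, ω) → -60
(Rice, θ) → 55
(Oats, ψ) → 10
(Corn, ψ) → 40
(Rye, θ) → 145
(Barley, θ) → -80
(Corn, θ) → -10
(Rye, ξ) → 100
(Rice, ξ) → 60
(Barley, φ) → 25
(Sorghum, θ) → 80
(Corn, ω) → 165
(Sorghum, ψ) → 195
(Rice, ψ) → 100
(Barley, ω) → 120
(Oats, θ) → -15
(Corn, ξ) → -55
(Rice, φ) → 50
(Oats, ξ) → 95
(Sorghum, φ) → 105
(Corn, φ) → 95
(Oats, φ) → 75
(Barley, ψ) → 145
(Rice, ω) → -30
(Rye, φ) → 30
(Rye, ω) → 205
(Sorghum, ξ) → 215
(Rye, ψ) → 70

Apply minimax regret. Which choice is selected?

Column bests: θ=145, φ=105, ψ=195, ω=205, ξ=215.
Corn regrets: 155, 10, 155, 40, 270 → max 270
Rice regrets: 90, 55, 95, 235, 155 → max 235
Sorghum regrets: 65, 0, 0, 265, 0 → max 265
Barley regrets: 225, 80, 50, 85, 50 → max 225
Oats regrets: 160, 30, 185, 5, 120 → max 185
Rye regrets: 0, 75, 125, 0, 115 → max 125
Smallest max regret = 125 → Rye.

Rye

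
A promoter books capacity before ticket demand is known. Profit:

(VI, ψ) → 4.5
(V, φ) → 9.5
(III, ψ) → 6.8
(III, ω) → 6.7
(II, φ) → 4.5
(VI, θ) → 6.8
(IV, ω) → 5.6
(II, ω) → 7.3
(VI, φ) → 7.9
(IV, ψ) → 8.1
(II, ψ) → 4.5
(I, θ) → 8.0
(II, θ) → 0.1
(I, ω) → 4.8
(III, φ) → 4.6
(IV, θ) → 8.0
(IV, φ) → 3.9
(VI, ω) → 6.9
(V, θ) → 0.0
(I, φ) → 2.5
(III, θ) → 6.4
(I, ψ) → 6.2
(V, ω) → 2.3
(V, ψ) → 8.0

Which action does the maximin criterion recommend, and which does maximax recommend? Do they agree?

maximin → III; maximax → V (disagree)

Row minima: I=2.5, II=0.1, III=4.6, IV=3.9, V=0.0, VI=4.5
Best worst-case = 4.6 → III.
Row maxima: I=8.0, II=7.3, III=6.8, IV=8.1, V=9.5, VI=7.9
Best best-case = 9.5 → V.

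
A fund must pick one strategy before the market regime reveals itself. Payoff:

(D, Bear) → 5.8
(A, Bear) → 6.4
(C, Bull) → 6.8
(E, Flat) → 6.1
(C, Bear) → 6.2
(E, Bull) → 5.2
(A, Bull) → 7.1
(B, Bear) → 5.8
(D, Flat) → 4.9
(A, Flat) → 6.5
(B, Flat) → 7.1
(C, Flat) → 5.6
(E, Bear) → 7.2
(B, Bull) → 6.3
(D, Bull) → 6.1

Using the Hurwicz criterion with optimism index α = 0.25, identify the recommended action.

A

A: 0.25·7.1 + 0.75·6.4 = 6.575
B: 0.25·7.1 + 0.75·5.8 = 6.125
C: 0.25·6.8 + 0.75·5.6 = 5.9
D: 0.25·6.1 + 0.75·4.9 = 5.2
E: 0.25·7.2 + 0.75·5.2 = 5.7
Highest Hurwicz score = 6.575 → A.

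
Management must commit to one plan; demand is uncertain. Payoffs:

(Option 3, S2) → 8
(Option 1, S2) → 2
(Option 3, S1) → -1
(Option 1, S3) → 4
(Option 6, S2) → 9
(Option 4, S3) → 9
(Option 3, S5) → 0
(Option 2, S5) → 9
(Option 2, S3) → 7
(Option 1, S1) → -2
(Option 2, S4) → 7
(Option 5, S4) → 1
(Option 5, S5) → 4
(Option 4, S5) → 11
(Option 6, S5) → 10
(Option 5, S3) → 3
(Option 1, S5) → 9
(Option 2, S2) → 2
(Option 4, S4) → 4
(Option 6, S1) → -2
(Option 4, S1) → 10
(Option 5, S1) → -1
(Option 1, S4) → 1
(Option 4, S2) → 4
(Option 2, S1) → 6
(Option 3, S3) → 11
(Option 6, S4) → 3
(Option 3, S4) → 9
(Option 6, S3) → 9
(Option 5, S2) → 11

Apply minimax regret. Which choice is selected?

Option 4

Column bests: S1=10, S2=11, S3=11, S4=9, S5=11.
Option 1 regrets: 12, 9, 7, 8, 2 → max 12
Option 2 regrets: 4, 9, 4, 2, 2 → max 9
Option 3 regrets: 11, 3, 0, 0, 11 → max 11
Option 4 regrets: 0, 7, 2, 5, 0 → max 7
Option 5 regrets: 11, 0, 8, 8, 7 → max 11
Option 6 regrets: 12, 2, 2, 6, 1 → max 12
Smallest max regret = 7 → Option 4.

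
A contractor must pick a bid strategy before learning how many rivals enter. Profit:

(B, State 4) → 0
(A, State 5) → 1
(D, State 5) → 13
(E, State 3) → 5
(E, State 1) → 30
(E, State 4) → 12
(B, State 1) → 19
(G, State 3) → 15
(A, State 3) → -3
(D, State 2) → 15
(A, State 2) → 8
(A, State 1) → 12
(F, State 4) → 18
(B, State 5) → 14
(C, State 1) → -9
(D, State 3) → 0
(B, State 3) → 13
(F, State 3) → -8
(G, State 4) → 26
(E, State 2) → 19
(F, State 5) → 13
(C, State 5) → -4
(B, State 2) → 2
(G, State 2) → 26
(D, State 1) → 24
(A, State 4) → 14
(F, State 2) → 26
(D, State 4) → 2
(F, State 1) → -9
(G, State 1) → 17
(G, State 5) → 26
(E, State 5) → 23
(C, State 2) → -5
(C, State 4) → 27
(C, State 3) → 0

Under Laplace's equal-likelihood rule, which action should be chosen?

G

Row averages: A=6.4, B=9.6, C=1.8, D=10.8, E=17.8, F=8, G=22
Highest average = 22 → G.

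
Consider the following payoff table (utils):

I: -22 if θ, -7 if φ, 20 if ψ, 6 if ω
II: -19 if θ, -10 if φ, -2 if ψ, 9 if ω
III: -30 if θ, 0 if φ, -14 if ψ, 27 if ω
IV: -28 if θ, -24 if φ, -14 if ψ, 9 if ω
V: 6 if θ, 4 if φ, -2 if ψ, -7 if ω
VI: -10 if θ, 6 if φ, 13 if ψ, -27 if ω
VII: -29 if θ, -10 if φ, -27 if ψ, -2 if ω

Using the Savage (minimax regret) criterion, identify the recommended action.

Column bests: θ=6, φ=6, ψ=20, ω=27.
I regrets: 28, 13, 0, 21 → max 28
II regrets: 25, 16, 22, 18 → max 25
III regrets: 36, 6, 34, 0 → max 36
IV regrets: 34, 30, 34, 18 → max 34
V regrets: 0, 2, 22, 34 → max 34
VI regrets: 16, 0, 7, 54 → max 54
VII regrets: 35, 16, 47, 29 → max 47
Smallest max regret = 25 → II.

II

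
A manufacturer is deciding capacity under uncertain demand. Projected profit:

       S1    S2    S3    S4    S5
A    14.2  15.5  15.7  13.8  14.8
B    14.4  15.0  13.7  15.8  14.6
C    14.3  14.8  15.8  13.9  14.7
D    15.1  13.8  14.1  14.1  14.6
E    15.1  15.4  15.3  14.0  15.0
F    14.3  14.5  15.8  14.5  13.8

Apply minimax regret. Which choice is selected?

Column bests: S1=15.1, S2=15.5, S3=15.8, S4=15.8, S5=15.0.
A regrets: 0.9, 0.0, 0.1, 2.0, 0.2 → max 2.0
B regrets: 0.7, 0.5, 2.1, 0.0, 0.4 → max 2.1
C regrets: 0.8, 0.7, 0.0, 1.9, 0.3 → max 1.9
D regrets: 0.0, 1.7, 1.7, 1.7, 0.4 → max 1.7
E regrets: 0.0, 0.1, 0.5, 1.8, 0.0 → max 1.8
F regrets: 0.8, 1.0, 0.0, 1.3, 1.2 → max 1.3
Smallest max regret = 1.3 → F.

F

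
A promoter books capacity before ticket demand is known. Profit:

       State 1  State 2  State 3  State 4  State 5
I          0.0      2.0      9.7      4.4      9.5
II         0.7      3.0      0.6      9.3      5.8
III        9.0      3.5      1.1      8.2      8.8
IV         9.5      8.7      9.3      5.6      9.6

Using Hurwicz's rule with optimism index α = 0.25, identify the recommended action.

IV

I: 0.25·9.7 + 0.75·0.0 = 2.425
II: 0.25·9.3 + 0.75·0.6 = 2.775
III: 0.25·9.0 + 0.75·1.1 = 3.075
IV: 0.25·9.6 + 0.75·5.6 = 6.6
Highest Hurwicz score = 6.6 → IV.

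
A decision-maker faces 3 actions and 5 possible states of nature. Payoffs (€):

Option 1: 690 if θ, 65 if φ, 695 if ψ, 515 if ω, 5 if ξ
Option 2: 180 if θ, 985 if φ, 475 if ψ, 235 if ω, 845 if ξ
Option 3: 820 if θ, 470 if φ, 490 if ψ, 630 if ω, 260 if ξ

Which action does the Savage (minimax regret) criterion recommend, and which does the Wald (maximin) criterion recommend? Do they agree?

minimax regret → Option 3; maximin → Option 3 (agree)

Column bests: θ=820, φ=985, ψ=695, ω=630, ξ=845.
Option 1 regrets: 130, 920, 0, 115, 840 → max 920
Option 2 regrets: 640, 0, 220, 395, 0 → max 640
Option 3 regrets: 0, 515, 205, 0, 585 → max 585
Smallest max regret = 585 → Option 3.
Row minima: Option 1=5, Option 2=180, Option 3=260
Best worst-case = 260 → Option 3.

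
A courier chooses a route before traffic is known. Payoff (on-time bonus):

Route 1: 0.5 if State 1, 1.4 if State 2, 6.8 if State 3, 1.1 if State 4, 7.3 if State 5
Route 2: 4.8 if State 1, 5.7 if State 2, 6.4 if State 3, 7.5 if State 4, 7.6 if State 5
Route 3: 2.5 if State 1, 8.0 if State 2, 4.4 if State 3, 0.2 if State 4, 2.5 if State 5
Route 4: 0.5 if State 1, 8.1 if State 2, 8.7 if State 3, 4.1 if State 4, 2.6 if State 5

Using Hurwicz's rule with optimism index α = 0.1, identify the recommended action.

Route 1: 0.1·7.3 + 0.9·0.5 = 1.18
Route 2: 0.1·7.6 + 0.9·4.8 = 5.08
Route 3: 0.1·8.0 + 0.9·0.2 = 0.98
Route 4: 0.1·8.7 + 0.9·0.5 = 1.32
Highest Hurwicz score = 5.08 → Route 2.

Route 2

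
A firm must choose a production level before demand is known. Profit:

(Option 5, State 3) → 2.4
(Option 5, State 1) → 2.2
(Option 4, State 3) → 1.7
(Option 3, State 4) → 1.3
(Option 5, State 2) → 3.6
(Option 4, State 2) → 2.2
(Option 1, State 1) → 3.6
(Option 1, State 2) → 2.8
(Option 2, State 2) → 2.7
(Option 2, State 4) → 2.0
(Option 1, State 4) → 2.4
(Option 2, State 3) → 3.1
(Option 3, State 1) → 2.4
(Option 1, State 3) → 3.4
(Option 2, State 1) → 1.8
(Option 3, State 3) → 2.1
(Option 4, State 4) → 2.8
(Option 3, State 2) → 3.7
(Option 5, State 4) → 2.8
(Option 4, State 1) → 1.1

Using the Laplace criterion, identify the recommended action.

Option 1

Row averages: Option 1=3.05, Option 2=2.4, Option 3=2.375, Option 4=1.95, Option 5=2.75
Highest average = 3.05 → Option 1.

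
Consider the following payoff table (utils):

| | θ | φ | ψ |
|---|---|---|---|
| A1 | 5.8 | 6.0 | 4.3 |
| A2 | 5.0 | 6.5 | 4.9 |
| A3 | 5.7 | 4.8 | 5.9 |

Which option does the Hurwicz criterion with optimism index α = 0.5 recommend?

A2

A1: 0.5·6.0 + 0.5·4.3 = 5.15
A2: 0.5·6.5 + 0.5·4.9 = 5.7
A3: 0.5·5.9 + 0.5·4.8 = 5.35
Highest Hurwicz score = 5.7 → A2.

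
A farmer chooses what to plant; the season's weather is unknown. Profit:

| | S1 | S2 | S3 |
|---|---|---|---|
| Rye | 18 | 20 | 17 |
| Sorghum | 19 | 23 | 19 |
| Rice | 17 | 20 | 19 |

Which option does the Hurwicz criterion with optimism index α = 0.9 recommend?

Rye: 0.9·20 + 0.1·17 = 19.7
Sorghum: 0.9·23 + 0.1·19 = 22.6
Rice: 0.9·20 + 0.1·17 = 19.7
Highest Hurwicz score = 22.6 → Sorghum.

Sorghum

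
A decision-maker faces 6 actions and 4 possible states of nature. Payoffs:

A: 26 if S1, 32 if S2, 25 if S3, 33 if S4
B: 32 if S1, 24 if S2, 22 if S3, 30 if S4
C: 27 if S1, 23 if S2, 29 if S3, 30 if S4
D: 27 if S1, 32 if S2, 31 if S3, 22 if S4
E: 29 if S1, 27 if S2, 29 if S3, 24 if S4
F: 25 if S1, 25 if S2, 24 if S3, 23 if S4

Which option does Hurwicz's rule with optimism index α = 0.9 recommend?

A

A: 0.9·33 + 0.1·25 = 32.2
B: 0.9·32 + 0.1·22 = 31
C: 0.9·30 + 0.1·23 = 29.3
D: 0.9·32 + 0.1·22 = 31
E: 0.9·29 + 0.1·24 = 28.5
F: 0.9·25 + 0.1·23 = 24.8
Highest Hurwicz score = 32.2 → A.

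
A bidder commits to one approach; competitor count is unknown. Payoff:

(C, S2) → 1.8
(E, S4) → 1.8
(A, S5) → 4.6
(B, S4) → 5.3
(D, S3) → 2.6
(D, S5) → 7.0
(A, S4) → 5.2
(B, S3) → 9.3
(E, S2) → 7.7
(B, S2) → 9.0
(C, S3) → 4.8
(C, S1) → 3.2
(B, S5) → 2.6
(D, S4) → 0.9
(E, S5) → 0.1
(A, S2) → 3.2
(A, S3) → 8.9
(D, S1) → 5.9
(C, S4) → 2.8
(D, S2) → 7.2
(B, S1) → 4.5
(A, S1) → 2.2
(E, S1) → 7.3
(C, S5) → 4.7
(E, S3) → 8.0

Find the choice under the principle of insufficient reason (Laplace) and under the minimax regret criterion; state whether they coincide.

Row averages: A=4.82, B=6.14, C=3.46, D=4.72, E=4.98
Highest average = 6.14 → B.
Column bests: S1=7.3, S2=9.0, S3=9.3, S4=5.3, S5=7.0.
A regrets: 5.1, 5.8, 0.4, 0.1, 2.4 → max 5.8
B regrets: 2.8, 0.0, 0.0, 0.0, 4.4 → max 4.4
C regrets: 4.1, 7.2, 4.5, 2.5, 2.3 → max 7.2
D regrets: 1.4, 1.8, 6.7, 4.4, 0.0 → max 6.7
E regrets: 0.0, 1.3, 1.3, 3.5, 6.9 → max 6.9
Smallest max regret = 4.4 → B.

laplace → B; minimax regret → B (agree)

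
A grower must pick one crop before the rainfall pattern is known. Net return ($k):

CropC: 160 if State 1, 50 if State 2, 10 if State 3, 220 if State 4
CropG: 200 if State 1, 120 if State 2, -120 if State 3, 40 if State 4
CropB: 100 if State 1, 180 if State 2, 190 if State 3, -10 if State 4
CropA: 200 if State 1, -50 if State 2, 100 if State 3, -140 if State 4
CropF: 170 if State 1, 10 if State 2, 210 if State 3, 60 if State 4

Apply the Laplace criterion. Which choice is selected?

Row averages: CropC=110, CropG=60, CropB=115, CropA=27.5, CropF=112.5
Highest average = 115 → CropB.

CropB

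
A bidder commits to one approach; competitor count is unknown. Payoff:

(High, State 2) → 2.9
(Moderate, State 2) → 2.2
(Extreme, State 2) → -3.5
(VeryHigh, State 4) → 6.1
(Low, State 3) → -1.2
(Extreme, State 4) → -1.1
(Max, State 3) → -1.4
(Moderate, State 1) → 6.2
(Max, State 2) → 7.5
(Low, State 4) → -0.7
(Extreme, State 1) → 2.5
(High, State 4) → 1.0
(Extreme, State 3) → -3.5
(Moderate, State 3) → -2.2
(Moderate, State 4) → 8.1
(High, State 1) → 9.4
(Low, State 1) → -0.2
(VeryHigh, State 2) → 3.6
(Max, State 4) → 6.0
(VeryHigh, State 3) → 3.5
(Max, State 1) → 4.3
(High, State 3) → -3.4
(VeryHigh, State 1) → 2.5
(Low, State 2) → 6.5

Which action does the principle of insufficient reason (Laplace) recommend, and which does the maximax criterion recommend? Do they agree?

Row averages: Low=1.1, Moderate=3.575, High=2.475, VeryHigh=3.925, Extreme=-1.4, Max=4.1
Highest average = 4.1 → Max.
Row maxima: Low=6.5, Moderate=8.1, High=9.4, VeryHigh=6.1, Extreme=2.5, Max=7.5
Best best-case = 9.4 → High.

laplace → Max; maximax → High (disagree)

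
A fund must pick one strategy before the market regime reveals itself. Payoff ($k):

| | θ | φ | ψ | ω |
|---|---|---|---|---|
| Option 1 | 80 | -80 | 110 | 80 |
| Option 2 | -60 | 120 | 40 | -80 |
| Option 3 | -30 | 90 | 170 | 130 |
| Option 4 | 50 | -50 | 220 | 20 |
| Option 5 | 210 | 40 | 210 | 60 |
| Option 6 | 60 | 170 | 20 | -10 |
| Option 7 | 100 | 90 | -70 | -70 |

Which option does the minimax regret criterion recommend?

Column bests: θ=210, φ=170, ψ=220, ω=130.
Option 1 regrets: 130, 250, 110, 50 → max 250
Option 2 regrets: 270, 50, 180, 210 → max 270
Option 3 regrets: 240, 80, 50, 0 → max 240
Option 4 regrets: 160, 220, 0, 110 → max 220
Option 5 regrets: 0, 130, 10, 70 → max 130
Option 6 regrets: 150, 0, 200, 140 → max 200
Option 7 regrets: 110, 80, 290, 200 → max 290
Smallest max regret = 130 → Option 5.

Option 5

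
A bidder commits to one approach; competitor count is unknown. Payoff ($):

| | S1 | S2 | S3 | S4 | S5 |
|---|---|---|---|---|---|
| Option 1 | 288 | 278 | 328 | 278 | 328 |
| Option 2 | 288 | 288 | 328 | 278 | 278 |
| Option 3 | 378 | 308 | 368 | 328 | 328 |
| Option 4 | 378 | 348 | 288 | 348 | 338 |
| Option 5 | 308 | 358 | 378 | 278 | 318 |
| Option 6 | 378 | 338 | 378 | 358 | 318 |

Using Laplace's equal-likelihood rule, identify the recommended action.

Option 6

Row averages: Option 1=300, Option 2=292, Option 3=342, Option 4=340, Option 5=328, Option 6=354
Highest average = 354 → Option 6.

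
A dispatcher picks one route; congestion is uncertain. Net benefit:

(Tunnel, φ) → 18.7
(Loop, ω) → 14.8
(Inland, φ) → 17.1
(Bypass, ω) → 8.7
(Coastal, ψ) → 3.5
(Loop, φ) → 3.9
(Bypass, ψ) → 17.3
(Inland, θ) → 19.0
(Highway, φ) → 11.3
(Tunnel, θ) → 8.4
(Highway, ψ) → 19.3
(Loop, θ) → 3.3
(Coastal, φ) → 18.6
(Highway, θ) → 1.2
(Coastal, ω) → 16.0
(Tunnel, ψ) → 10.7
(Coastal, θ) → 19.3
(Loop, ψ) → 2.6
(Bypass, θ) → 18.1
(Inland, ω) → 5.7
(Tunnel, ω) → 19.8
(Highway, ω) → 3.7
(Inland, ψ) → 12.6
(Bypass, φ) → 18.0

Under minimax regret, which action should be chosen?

Tunnel

Column bests: θ=19.3, φ=18.7, ψ=19.3, ω=19.8.
Bypass regrets: 1.2, 0.7, 2.0, 11.1 → max 11.1
Highway regrets: 18.1, 7.4, 0.0, 16.1 → max 18.1
Loop regrets: 16.0, 14.8, 16.7, 5.0 → max 16.7
Coastal regrets: 0.0, 0.1, 15.8, 3.8 → max 15.8
Inland regrets: 0.3, 1.6, 6.7, 14.1 → max 14.1
Tunnel regrets: 10.9, 0.0, 8.6, 0.0 → max 10.9
Smallest max regret = 10.9 → Tunnel.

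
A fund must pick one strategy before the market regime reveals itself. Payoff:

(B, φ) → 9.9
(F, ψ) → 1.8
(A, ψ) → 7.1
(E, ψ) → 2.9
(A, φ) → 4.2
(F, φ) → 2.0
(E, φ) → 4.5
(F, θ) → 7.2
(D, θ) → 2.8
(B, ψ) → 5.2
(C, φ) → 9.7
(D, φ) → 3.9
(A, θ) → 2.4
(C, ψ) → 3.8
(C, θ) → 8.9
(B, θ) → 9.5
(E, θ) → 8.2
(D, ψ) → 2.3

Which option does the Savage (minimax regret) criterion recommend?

Column bests: θ=9.5, φ=9.9, ψ=7.1.
A regrets: 7.1, 5.7, 0.0 → max 7.1
B regrets: 0.0, 0.0, 1.9 → max 1.9
C regrets: 0.6, 0.2, 3.3 → max 3.3
D regrets: 6.7, 6.0, 4.8 → max 6.7
E regrets: 1.3, 5.4, 4.2 → max 5.4
F regrets: 2.3, 7.9, 5.3 → max 7.9
Smallest max regret = 1.9 → B.

B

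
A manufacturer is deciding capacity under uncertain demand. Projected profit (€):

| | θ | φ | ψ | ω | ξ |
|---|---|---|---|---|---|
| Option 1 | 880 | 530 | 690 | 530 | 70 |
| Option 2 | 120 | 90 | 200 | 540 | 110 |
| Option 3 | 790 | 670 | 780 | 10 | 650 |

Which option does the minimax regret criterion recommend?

Column bests: θ=880, φ=670, ψ=780, ω=540, ξ=650.
Option 1 regrets: 0, 140, 90, 10, 580 → max 580
Option 2 regrets: 760, 580, 580, 0, 540 → max 760
Option 3 regrets: 90, 0, 0, 530, 0 → max 530
Smallest max regret = 530 → Option 3.

Option 3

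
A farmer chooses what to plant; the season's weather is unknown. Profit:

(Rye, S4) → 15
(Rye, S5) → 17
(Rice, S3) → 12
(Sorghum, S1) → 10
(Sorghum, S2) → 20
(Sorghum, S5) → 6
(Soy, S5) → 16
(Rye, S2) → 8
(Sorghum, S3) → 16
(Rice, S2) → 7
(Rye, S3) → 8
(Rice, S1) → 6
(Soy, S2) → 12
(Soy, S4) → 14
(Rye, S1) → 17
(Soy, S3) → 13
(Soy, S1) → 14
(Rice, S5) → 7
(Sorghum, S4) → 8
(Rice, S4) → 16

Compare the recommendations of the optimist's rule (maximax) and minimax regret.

maximax → Sorghum; minimax regret → Soy (disagree)

Row maxima: Sorghum=20, Soy=16, Rye=17, Rice=16
Best best-case = 20 → Sorghum.
Column bests: S1=17, S2=20, S3=16, S4=16, S5=17.
Sorghum regrets: 7, 0, 0, 8, 11 → max 11
Soy regrets: 3, 8, 3, 2, 1 → max 8
Rye regrets: 0, 12, 8, 1, 0 → max 12
Rice regrets: 11, 13, 4, 0, 10 → max 13
Smallest max regret = 8 → Soy.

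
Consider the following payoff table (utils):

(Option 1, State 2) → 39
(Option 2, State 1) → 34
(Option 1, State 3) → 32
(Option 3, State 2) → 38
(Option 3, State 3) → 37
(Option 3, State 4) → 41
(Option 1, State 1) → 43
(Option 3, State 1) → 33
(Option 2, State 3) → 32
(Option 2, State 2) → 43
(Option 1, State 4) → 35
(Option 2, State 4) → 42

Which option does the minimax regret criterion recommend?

Option 1

Column bests: State 1=43, State 2=43, State 3=37, State 4=42.
Option 1 regrets: 0, 4, 5, 7 → max 7
Option 2 regrets: 9, 0, 5, 0 → max 9
Option 3 regrets: 10, 5, 0, 1 → max 10
Smallest max regret = 7 → Option 1.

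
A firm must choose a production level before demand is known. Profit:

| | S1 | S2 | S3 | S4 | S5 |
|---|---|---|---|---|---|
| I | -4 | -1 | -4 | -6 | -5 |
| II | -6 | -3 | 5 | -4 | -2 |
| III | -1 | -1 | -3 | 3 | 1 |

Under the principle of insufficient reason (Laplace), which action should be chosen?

III

Row averages: I=-4, II=-2, III=-0.2
Highest average = -0.2 → III.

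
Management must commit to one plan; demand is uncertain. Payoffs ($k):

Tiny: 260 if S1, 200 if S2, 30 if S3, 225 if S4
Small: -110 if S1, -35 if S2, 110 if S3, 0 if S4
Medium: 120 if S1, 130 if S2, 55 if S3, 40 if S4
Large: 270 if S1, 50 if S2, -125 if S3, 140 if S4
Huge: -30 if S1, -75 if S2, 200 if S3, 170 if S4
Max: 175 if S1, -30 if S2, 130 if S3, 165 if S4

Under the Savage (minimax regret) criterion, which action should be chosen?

Column bests: S1=270, S2=200, S3=200, S4=225.
Tiny regrets: 10, 0, 170, 0 → max 170
Small regrets: 380, 235, 90, 225 → max 380
Medium regrets: 150, 70, 145, 185 → max 185
Large regrets: 0, 150, 325, 85 → max 325
Huge regrets: 300, 275, 0, 55 → max 300
Max regrets: 95, 230, 70, 60 → max 230
Smallest max regret = 170 → Tiny.

Tiny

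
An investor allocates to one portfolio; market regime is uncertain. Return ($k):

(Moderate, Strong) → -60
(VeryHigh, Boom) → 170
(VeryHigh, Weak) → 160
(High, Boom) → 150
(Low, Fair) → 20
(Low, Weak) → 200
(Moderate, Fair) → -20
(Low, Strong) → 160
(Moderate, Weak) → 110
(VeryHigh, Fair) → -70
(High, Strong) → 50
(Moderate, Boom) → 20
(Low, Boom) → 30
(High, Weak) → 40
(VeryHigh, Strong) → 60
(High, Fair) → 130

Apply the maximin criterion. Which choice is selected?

Row minima: Low=20, Moderate=-60, High=40, VeryHigh=-70
Best worst-case = 40 → High.

High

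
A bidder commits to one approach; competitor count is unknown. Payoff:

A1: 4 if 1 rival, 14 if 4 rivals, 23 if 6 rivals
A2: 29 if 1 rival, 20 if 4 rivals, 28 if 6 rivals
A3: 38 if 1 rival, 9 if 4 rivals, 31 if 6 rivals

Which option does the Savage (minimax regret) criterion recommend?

Column bests: 1 rival=38, 4 rivals=20, 6 rivals=31.
A1 regrets: 34, 6, 8 → max 34
A2 regrets: 9, 0, 3 → max 9
A3 regrets: 0, 11, 0 → max 11
Smallest max regret = 9 → A2.

A2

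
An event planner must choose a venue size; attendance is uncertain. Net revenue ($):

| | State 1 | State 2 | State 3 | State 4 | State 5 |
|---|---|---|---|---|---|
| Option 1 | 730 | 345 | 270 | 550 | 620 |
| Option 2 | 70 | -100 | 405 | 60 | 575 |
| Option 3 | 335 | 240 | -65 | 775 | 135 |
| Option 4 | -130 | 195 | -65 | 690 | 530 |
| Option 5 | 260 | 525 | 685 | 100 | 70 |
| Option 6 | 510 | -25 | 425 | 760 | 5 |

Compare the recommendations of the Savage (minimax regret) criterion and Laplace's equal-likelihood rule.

minimax regret → Option 1; laplace → Option 1 (agree)

Column bests: State 1=730, State 2=525, State 3=685, State 4=775, State 5=620.
Option 1 regrets: 0, 180, 415, 225, 0 → max 415
Option 2 regrets: 660, 625, 280, 715, 45 → max 715
Option 3 regrets: 395, 285, 750, 0, 485 → max 750
Option 4 regrets: 860, 330, 750, 85, 90 → max 860
Option 5 regrets: 470, 0, 0, 675, 550 → max 675
Option 6 regrets: 220, 550, 260, 15, 615 → max 615
Smallest max regret = 415 → Option 1.
Row averages: Option 1=503, Option 2=202, Option 3=284, Option 4=244, Option 5=328, Option 6=335
Highest average = 503 → Option 1.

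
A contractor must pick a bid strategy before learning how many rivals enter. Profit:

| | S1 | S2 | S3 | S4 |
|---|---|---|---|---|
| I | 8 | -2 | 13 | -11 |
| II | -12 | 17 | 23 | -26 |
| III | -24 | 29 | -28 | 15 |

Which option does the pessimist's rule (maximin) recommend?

I

Row minima: I=-11, II=-26, III=-28
Best worst-case = -11 → I.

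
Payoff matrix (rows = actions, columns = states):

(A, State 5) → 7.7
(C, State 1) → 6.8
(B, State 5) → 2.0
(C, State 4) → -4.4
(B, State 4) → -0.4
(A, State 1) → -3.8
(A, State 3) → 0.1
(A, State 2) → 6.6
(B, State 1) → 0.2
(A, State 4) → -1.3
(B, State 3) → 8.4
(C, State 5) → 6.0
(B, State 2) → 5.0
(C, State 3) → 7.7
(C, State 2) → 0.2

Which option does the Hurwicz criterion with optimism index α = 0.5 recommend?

B

A: 0.5·7.7 + 0.5·(-3.8) = 1.95
B: 0.5·8.4 + 0.5·(-0.4) = 4
C: 0.5·7.7 + 0.5·(-4.4) = 1.65
Highest Hurwicz score = 4 → B.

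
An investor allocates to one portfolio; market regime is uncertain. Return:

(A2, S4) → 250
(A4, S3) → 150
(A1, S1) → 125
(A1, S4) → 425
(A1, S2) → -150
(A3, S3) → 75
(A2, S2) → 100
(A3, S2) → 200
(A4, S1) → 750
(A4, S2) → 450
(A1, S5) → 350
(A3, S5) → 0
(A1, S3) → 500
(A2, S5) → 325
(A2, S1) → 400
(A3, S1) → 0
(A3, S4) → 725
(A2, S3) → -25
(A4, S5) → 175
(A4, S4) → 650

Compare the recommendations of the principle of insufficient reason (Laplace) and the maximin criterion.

Row averages: A1=250, A2=210, A3=200, A4=435
Highest average = 435 → A4.
Row minima: A1=-150, A2=-25, A3=0, A4=150
Best worst-case = 150 → A4.

laplace → A4; maximin → A4 (agree)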